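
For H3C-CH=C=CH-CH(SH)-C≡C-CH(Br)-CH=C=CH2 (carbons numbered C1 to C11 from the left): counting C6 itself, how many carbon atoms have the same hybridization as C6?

4

C6 is sp (two π bonds).
C1: sp3
C2: sp2
C3: sp ✓
C4: sp2
C5: sp3
C6: sp ✓
C7: sp ✓
C8: sp3
C9: sp2
C10: sp ✓
C11: sp2
4 carbons are sp.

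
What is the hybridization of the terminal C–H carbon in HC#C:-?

The terminal C–H carbon (2 σ bonds, plus two π bonds) has steric number 2: sp.

sp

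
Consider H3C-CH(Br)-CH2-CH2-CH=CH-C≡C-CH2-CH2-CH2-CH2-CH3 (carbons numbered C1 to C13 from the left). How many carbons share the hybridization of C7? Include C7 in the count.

2

C7 is sp (two π bonds).
C1: sp3
C2: sp3
C3: sp3
C4: sp3
C5: sp2
C6: sp2
C7: sp ✓
C8: sp ✓
C9: sp3
C10: sp3
C11: sp3
C12: sp3
C13: sp3
2 carbons are sp.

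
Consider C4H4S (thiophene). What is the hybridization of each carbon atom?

Each carbon atom (3 σ bonds, plus one π bond) has steric number 3: sp2.

sp²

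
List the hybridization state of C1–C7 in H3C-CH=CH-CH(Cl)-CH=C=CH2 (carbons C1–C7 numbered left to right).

C1: 4 σ bonds — 4 electron domains, sp3.
C2: 3 σ bonds, plus one π bond; 3 regions of electron density → sp2.
C3: 3 σ bonds, plus one π bond — 3 electron domains, sp2.
C4 (4 σ bonds) has steric number 4: sp3.
C5: 3 σ bonds, plus one π bond; 3 regions of electron density → sp2.
C6 (2 σ bonds, plus two π bonds) has steric number 2: sp.
C7 has 3 σ bonds, plus one π bond: steric number 3 → sp2.

C1 sp3, C2 sp2, C3 sp2, C4 sp3, C5 sp2, C6 sp, C7 sp2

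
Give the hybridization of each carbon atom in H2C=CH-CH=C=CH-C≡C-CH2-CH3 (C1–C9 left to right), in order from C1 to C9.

C1 sp2, C2 sp2, C3 sp2, C4 sp, C5 sp2, C6 sp, C7 sp, C8 sp3, C9 sp3

C1 carries 3 σ bonds, plus one π bond, giving a steric number of 3, so it is sp2.
C2 — 3 σ bonds, plus one π bond. Steric number 3, so sp2.
C3 has 3 σ bonds, plus one π bond: steric number 3 → sp2.
C4: 2 σ bonds, plus two π bonds; 2 regions of electron density → sp.
C5 (3 σ bonds, plus one π bond) has steric number 3: sp2.
C6 — 2 σ bonds, plus two π bonds. Steric number 2, so sp.
C7: 2 σ bonds, plus two π bonds; 2 regions of electron density → sp.
C8 has 4 σ bonds: steric number 4 → sp3.
C9 has 4 σ bonds: steric number 4 → sp3.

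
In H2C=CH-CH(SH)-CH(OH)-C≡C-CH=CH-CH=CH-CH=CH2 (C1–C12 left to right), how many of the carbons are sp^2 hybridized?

8

C1: sp2 ✓
C2: sp2 ✓
C3: sp3
C4: sp3
C5: sp
C6: sp
C7: sp2 ✓
C8: sp2 ✓
C9: sp2 ✓
C10: sp2 ✓
C11: sp2 ✓
C12: sp2 ✓
C1, C2, C7, C8, C9, C10, C11, C12 → 8 sp2 carbons.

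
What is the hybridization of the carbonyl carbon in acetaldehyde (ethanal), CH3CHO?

The carbonyl carbon has 3 σ bonds, plus one π bond: steric number 3 → sp2.

sp2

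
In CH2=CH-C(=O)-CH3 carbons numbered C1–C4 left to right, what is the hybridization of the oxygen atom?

sp^2

The oxygen atom — 1 σ bond and 2 lone pairs, plus one π bond. Steric number 3, so sp2.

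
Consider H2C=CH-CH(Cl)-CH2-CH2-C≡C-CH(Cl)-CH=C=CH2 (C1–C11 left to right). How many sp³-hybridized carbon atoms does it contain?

4

C1: sp2
C2: sp2
C3: sp3 ✓
C4: sp3 ✓
C5: sp3 ✓
C6: sp
C7: sp
C8: sp3 ✓
C9: sp2
C10: sp
C11: sp2
C3, C4, C5, C8 → 4 sp3 carbons.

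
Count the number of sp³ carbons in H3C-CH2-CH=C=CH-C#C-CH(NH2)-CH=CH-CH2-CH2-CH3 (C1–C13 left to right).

6

C1: sp3 ✓
C2: sp3 ✓
C3: sp2
C4: sp
C5: sp2
C6: sp
C7: sp
C8: sp3 ✓
C9: sp2
C10: sp2
C11: sp3 ✓
C12: sp3 ✓
C13: sp3 ✓
C1, C2, C8, C11, C12, C13 → 6 sp3 carbons.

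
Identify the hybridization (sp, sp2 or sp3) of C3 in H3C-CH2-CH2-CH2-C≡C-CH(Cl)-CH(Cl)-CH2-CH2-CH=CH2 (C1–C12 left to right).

C3 has 4 σ bonds: steric number 4 → sp3.

sp³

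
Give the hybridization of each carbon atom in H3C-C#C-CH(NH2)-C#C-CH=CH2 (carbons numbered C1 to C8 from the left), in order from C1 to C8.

C1 — 4 σ bonds. Steric number 4, so sp3.
C2 carries 2 σ bonds, plus two π bonds, giving a steric number of 2, so it is sp.
C3 (2 σ bonds, plus two π bonds) has steric number 2: sp.
C4: 4 σ bonds; 4 regions of electron density → sp3.
C5: 2 σ bonds, plus two π bonds; 2 regions of electron density → sp.
C6 has 2 σ bonds, plus two π bonds: steric number 2 → sp.
C7 has 3 σ bonds, plus one π bond: steric number 3 → sp2.
C8 is sp2: 3 σ bonds, plus one π bond, 3 electron-density regions.

C1 sp3, C2 sp, C3 sp, C4 sp3, C5 sp, C6 sp, C7 sp2, C8 sp2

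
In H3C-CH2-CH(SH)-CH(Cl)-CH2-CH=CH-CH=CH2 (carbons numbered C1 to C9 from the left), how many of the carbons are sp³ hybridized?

C1: sp3 ✓
C2: sp3 ✓
C3: sp3 ✓
C4: sp3 ✓
C5: sp3 ✓
C6: sp2
C7: sp2
C8: sp2
C9: sp2
C1, C2, C3, C4, C5 → 5 sp3 carbons.

5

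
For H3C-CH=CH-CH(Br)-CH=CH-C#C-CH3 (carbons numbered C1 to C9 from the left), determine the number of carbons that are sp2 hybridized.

C1: sp3
C2: sp2 ✓
C3: sp2 ✓
C4: sp3
C5: sp2 ✓
C6: sp2 ✓
C7: sp
C8: sp
C9: sp3
C2, C3, C5, C6 → 4 sp2 carbons.

4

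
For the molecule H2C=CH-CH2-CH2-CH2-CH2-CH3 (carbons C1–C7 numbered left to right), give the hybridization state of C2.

sp^2

C2 (3 σ bonds, plus one π bond) has steric number 3: sp2.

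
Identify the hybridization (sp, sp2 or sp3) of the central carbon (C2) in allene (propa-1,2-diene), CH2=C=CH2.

sp

Two σ bonds and two π bonds (one to each neighbour) → sp.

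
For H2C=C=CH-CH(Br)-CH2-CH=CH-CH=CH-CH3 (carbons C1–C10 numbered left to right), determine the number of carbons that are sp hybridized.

1

C1: sp2
C2: sp ✓
C3: sp2
C4: sp3
C5: sp3
C6: sp2
C7: sp2
C8: sp2
C9: sp2
C10: sp3
C2 → 1 sp carbon.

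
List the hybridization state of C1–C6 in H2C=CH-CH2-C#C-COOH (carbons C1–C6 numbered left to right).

C1 sp2, C2 sp2, C3 sp3, C4 sp, C5 sp, C6 sp2

C1 — 3 σ bonds, plus one π bond. Steric number 3, so sp2.
C2 (3 σ bonds, plus one π bond) has steric number 3: sp2.
C3 has 4 σ bonds: steric number 4 → sp3.
C4 is sp: 2 σ bonds, plus two π bonds, 2 electron-density regions.
C5 is sp: 2 σ bonds, plus two π bonds, 2 electron-density regions.
C6 is sp2: 3 σ bonds, plus one π bond, 3 electron-density regions.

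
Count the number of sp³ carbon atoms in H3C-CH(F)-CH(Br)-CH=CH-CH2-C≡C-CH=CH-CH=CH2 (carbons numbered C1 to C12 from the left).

C1: sp3 ✓
C2: sp3 ✓
C3: sp3 ✓
C4: sp2
C5: sp2
C6: sp3 ✓
C7: sp
C8: sp
C9: sp2
C10: sp2
C11: sp2
C12: sp2
C1, C2, C3, C6 → 4 sp3 carbons.

4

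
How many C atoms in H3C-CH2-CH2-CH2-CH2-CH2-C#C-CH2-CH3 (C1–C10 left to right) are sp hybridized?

2

C1: sp3
C2: sp3
C3: sp3
C4: sp3
C5: sp3
C6: sp3
C7: sp ✓
C8: sp ✓
C9: sp3
C10: sp3
C7, C8 → 2 sp carbons.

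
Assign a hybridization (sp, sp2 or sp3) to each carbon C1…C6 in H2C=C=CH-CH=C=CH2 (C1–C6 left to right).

C1 sp2, C2 sp, C3 sp2, C4 sp2, C5 sp, C6 sp2

C1 carries 3 σ bonds, plus one π bond, giving a steric number of 3, so it is sp2.
C2 has 2 σ bonds, plus two π bonds: steric number 2 → sp.
C3: 3 σ bonds, plus one π bond; 3 regions of electron density → sp2.
C4: 3 σ bonds, plus one π bond — 3 electron domains, sp2.
C5: 2 σ bonds, plus two π bonds — 2 electron domains, sp.
C6 (3 σ bonds, plus one π bond) has steric number 3: sp2.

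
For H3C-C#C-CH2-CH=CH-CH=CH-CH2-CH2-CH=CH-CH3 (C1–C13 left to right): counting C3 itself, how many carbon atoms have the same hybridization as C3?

2

C3 is sp (two π bonds).
C1: sp3
C2: sp ✓
C3: sp ✓
C4: sp3
C5: sp2
C6: sp2
C7: sp2
C8: sp2
C9: sp3
C10: sp3
C11: sp2
C12: sp2
C13: sp3
2 carbons are sp.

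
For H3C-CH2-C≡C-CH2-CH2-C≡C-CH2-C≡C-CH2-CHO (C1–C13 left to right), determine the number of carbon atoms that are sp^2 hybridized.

1

C1: sp3
C2: sp3
C3: sp
C4: sp
C5: sp3
C6: sp3
C7: sp
C8: sp
C9: sp3
C10: sp
C11: sp
C12: sp3
C13: sp2 ✓
C13 → 1 sp2 carbon.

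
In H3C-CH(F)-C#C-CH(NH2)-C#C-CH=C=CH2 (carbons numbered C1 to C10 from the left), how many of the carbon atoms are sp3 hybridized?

C1: sp3 ✓
C2: sp3 ✓
C3: sp
C4: sp
C5: sp3 ✓
C6: sp
C7: sp
C8: sp2
C9: sp
C10: sp2
C1, C2, C5 → 3 sp3 carbons.

3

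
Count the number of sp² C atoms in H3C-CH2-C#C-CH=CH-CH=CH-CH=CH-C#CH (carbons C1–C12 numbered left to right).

C1: sp3
C2: sp3
C3: sp
C4: sp
C5: sp2 ✓
C6: sp2 ✓
C7: sp2 ✓
C8: sp2 ✓
C9: sp2 ✓
C10: sp2 ✓
C11: sp
C12: sp
C5, C6, C7, C8, C9, C10 → 6 sp2 carbons.

6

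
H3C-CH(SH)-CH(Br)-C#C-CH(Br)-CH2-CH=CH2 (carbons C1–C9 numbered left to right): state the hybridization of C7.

sp^3

C7: 4 σ bonds; 4 regions of electron density → sp3.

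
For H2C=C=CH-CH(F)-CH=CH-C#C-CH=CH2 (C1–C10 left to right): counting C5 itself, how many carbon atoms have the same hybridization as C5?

C5 is sp2 (one π bond).
C1: sp2 ✓
C2: sp
C3: sp2 ✓
C4: sp3
C5: sp2 ✓
C6: sp2 ✓
C7: sp
C8: sp
C9: sp2 ✓
C10: sp2 ✓
6 carbons are sp2.

6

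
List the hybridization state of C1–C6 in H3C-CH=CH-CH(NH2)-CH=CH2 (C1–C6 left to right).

C1 sp3, C2 sp2, C3 sp2, C4 sp3, C5 sp2, C6 sp2

C1 has 4 σ bonds: steric number 4 → sp3.
C2 — 3 σ bonds, plus one π bond. Steric number 3, so sp2.
C3 has 3 σ bonds, plus one π bond: steric number 3 → sp2.
C4 has 4 σ bonds: steric number 4 → sp3.
C5 (3 σ bonds, plus one π bond) has steric number 3: sp2.
C6 carries 3 σ bonds, plus one π bond, giving a steric number of 3, so it is sp2.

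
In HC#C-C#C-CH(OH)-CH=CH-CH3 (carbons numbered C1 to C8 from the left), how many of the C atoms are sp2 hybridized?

2

C1: sp
C2: sp
C3: sp
C4: sp
C5: sp3
C6: sp2 ✓
C7: sp2 ✓
C8: sp3
C6, C7 → 2 sp2 carbons.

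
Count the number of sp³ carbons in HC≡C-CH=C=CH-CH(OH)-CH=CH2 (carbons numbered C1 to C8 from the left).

1

C1: sp
C2: sp
C3: sp2
C4: sp
C5: sp2
C6: sp3 ✓
C7: sp2
C8: sp2
C6 → 1 sp3 carbon.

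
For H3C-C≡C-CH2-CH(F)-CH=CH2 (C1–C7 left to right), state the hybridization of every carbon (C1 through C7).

C1 sp3, C2 sp, C3 sp, C4 sp3, C5 sp3, C6 sp2, C7 sp2

C1 — 4 σ bonds. Steric number 4, so sp3.
C2: 2 σ bonds, plus two π bonds; 2 regions of electron density → sp.
C3 is sp: 2 σ bonds, plus two π bonds, 2 electron-density regions.
C4: 4 σ bonds; 4 regions of electron density → sp3.
C5: 4 σ bonds; 4 regions of electron density → sp3.
C6 (3 σ bonds, plus one π bond) has steric number 3: sp2.
C7 — 3 σ bonds, plus one π bond. Steric number 3, so sp2.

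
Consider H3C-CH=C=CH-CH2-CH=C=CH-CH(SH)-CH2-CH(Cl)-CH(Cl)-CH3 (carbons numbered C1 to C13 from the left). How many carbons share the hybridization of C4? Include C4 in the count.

C4 is sp2 (one π bond).
C1: sp3
C2: sp2 ✓
C3: sp
C4: sp2 ✓
C5: sp3
C6: sp2 ✓
C7: sp
C8: sp2 ✓
C9: sp3
C10: sp3
C11: sp3
C12: sp3
C13: sp3
4 carbons are sp2.

4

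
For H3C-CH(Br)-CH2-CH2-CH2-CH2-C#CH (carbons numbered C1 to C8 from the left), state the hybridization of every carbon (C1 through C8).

C1 has 4 σ bonds: steric number 4 → sp3.
C2: 4 σ bonds — 4 electron domains, sp3.
C3: 4 σ bonds — 4 electron domains, sp3.
C4 has 4 σ bonds: steric number 4 → sp3.
C5 has 4 σ bonds: steric number 4 → sp3.
C6 carries 4 σ bonds, giving a steric number of 4, so it is sp3.
C7: 2 σ bonds, plus two π bonds; 2 regions of electron density → sp.
C8 has 2 σ bonds, plus two π bonds: steric number 2 → sp.

C1 sp3, C2 sp3, C3 sp3, C4 sp3, C5 sp3, C6 sp3, C7 sp, C8 sp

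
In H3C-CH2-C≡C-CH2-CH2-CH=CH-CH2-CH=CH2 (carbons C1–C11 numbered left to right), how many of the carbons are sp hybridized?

2

C1: sp3
C2: sp3
C3: sp ✓
C4: sp ✓
C5: sp3
C6: sp3
C7: sp2
C8: sp2
C9: sp3
C10: sp2
C11: sp2
C3, C4 → 2 sp carbons.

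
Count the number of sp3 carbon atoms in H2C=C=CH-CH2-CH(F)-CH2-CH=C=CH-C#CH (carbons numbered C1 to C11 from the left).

3

C1: sp2
C2: sp
C3: sp2
C4: sp3 ✓
C5: sp3 ✓
C6: sp3 ✓
C7: sp2
C8: sp
C9: sp2
C10: sp
C11: sp
C4, C5, C6 → 3 sp3 carbons.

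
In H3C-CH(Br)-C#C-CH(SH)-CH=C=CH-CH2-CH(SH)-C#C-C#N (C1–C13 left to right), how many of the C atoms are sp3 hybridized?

5

C1: sp3 ✓
C2: sp3 ✓
C3: sp
C4: sp
C5: sp3 ✓
C6: sp2
C7: sp
C8: sp2
C9: sp3 ✓
C10: sp3 ✓
C11: sp
C12: sp
C13: sp
C1, C2, C5, C9, C10 → 5 sp3 carbons.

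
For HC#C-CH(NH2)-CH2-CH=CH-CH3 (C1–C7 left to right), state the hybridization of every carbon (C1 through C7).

C1 sp, C2 sp, C3 sp3, C4 sp3, C5 sp2, C6 sp2, C7 sp3

C1 — 2 σ bonds, plus two π bonds. Steric number 2, so sp.
C2: 2 σ bonds, plus two π bonds; 2 regions of electron density → sp.
C3 — 4 σ bonds. Steric number 4, so sp3.
C4 carries 4 σ bonds, giving a steric number of 4, so it is sp3.
C5 carries 3 σ bonds, plus one π bond, giving a steric number of 3, so it is sp2.
C6 has 3 σ bonds, plus one π bond: steric number 3 → sp2.
C7: 4 σ bonds — 4 electron domains, sp3.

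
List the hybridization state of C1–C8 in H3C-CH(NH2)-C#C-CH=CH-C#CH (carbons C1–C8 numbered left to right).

C1 sp3, C2 sp3, C3 sp, C4 sp, C5 sp2, C6 sp2, C7 sp, C8 sp

C1 — 4 σ bonds. Steric number 4, so sp3.
C2 has 4 σ bonds: steric number 4 → sp3.
C3 carries 2 σ bonds, plus two π bonds, giving a steric number of 2, so it is sp.
C4 (2 σ bonds, plus two π bonds) has steric number 2: sp.
C5 carries 3 σ bonds, plus one π bond, giving a steric number of 3, so it is sp2.
C6: 3 σ bonds, plus one π bond — 3 electron domains, sp2.
C7 has 2 σ bonds, plus two π bonds: steric number 2 → sp.
C8 has 2 σ bonds, plus two π bonds: steric number 2 → sp.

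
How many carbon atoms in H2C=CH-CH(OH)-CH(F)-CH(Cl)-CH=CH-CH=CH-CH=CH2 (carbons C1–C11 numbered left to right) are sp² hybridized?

C1: sp2 ✓
C2: sp2 ✓
C3: sp3
C4: sp3
C5: sp3
C6: sp2 ✓
C7: sp2 ✓
C8: sp2 ✓
C9: sp2 ✓
C10: sp2 ✓
C11: sp2 ✓
C1, C2, C6, C7, C8, C9, C10, C11 → 8 sp2 carbons.

8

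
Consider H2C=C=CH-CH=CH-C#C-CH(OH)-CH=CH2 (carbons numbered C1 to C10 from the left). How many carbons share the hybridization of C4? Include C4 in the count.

C4 is sp2 (one π bond).
C1: sp2 ✓
C2: sp
C3: sp2 ✓
C4: sp2 ✓
C5: sp2 ✓
C6: sp
C7: sp
C8: sp3
C9: sp2 ✓
C10: sp2 ✓
6 carbons are sp2.

6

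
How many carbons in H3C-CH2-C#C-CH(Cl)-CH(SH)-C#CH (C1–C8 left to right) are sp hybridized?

C1: sp3
C2: sp3
C3: sp ✓
C4: sp ✓
C5: sp3
C6: sp3
C7: sp ✓
C8: sp ✓
C3, C4, C7, C8 → 4 sp carbons.

4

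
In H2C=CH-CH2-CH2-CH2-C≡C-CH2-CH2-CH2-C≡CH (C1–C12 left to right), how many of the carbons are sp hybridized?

C1: sp2
C2: sp2
C3: sp3
C4: sp3
C5: sp3
C6: sp ✓
C7: sp ✓
C8: sp3
C9: sp3
C10: sp3
C11: sp ✓
C12: sp ✓
C6, C7, C11, C12 → 4 sp carbons.

4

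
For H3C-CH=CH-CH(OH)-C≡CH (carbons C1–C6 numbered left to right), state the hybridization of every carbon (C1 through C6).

C1 sp3, C2 sp2, C3 sp2, C4 sp3, C5 sp, C6 sp

C1 carries 4 σ bonds, giving a steric number of 4, so it is sp3.
C2: 3 σ bonds, plus one π bond; 3 regions of electron density → sp2.
C3 is sp2: 3 σ bonds, plus one π bond, 3 electron-density regions.
C4 (4 σ bonds) has steric number 4: sp3.
C5 — 2 σ bonds, plus two π bonds. Steric number 2, so sp.
C6 has 2 σ bonds, plus two π bonds: steric number 2 → sp.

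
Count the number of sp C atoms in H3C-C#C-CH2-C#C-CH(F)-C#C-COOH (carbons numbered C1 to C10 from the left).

6

C1: sp3
C2: sp ✓
C3: sp ✓
C4: sp3
C5: sp ✓
C6: sp ✓
C7: sp3
C8: sp ✓
C9: sp ✓
C10: sp2
C2, C3, C5, C6, C8, C9 → 6 sp carbons.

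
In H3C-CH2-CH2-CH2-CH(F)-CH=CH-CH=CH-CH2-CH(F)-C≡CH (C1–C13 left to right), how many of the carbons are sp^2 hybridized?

4

C1: sp3
C2: sp3
C3: sp3
C4: sp3
C5: sp3
C6: sp2 ✓
C7: sp2 ✓
C8: sp2 ✓
C9: sp2 ✓
C10: sp3
C11: sp3
C12: sp
C13: sp
C6, C7, C8, C9 → 4 sp2 carbons.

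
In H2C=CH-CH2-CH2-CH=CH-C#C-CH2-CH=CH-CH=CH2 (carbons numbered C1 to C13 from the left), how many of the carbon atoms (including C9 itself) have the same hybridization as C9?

C9 is sp3 (only σ bonds).
C1: sp2
C2: sp2
C3: sp3 ✓
C4: sp3 ✓
C5: sp2
C6: sp2
C7: sp
C8: sp
C9: sp3 ✓
C10: sp2
C11: sp2
C12: sp2
C13: sp2
3 carbons are sp3.

3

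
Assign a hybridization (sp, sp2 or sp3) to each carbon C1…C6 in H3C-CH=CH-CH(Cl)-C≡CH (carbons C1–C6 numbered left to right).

C1 sp3, C2 sp2, C3 sp2, C4 sp3, C5 sp, C6 sp

C1 is sp3: 4 σ bonds, 4 electron-density regions.
C2 — 3 σ bonds, plus one π bond. Steric number 3, so sp2.
C3: 3 σ bonds, plus one π bond — 3 electron domains, sp2.
C4: 4 σ bonds; 4 regions of electron density → sp3.
C5 — 2 σ bonds, plus two π bonds. Steric number 2, so sp.
C6: 2 σ bonds, plus two π bonds; 2 regions of electron density → sp.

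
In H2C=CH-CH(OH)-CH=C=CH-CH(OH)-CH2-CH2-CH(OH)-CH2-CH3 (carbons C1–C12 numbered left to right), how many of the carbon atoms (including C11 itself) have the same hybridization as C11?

C11 is sp3 (only σ bonds).
C1: sp2
C2: sp2
C3: sp3 ✓
C4: sp2
C5: sp
C6: sp2
C7: sp3 ✓
C8: sp3 ✓
C9: sp3 ✓
C10: sp3 ✓
C11: sp3 ✓
C12: sp3 ✓
7 carbons are sp3.

7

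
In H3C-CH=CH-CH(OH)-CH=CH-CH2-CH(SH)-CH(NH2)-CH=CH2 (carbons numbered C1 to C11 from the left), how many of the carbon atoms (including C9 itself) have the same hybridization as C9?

5

C9 is sp3 (only σ bonds).
C1: sp3 ✓
C2: sp2
C3: sp2
C4: sp3 ✓
C5: sp2
C6: sp2
C7: sp3 ✓
C8: sp3 ✓
C9: sp3 ✓
C10: sp2
C11: sp2
5 carbons are sp3.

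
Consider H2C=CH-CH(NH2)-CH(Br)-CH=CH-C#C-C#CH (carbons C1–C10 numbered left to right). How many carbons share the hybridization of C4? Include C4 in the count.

2

C4 is sp3 (only σ bonds).
C1: sp2
C2: sp2
C3: sp3 ✓
C4: sp3 ✓
C5: sp2
C6: sp2
C7: sp
C8: sp
C9: sp
C10: sp
2 carbons are sp3.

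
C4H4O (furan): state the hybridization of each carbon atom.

sp²

Each carbon atom: 3 σ bonds, plus one π bond — 3 electron domains, sp2.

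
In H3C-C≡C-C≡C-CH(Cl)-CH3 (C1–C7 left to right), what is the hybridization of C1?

C1 has 4 σ bonds: steric number 4 → sp3.

sp3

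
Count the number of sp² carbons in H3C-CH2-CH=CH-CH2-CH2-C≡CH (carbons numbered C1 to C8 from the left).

C1: sp3
C2: sp3
C3: sp2 ✓
C4: sp2 ✓
C5: sp3
C6: sp3
C7: sp
C8: sp
C3, C4 → 2 sp2 carbons.

2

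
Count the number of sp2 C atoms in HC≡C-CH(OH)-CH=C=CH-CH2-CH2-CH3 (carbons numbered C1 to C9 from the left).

C1: sp
C2: sp
C3: sp3
C4: sp2 ✓
C5: sp
C6: sp2 ✓
C7: sp3
C8: sp3
C9: sp3
C4, C6 → 2 sp2 carbons.

2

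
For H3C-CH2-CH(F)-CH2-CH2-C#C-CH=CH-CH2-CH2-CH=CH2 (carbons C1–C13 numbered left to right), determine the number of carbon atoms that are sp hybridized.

2

C1: sp3
C2: sp3
C3: sp3
C4: sp3
C5: sp3
C6: sp ✓
C7: sp ✓
C8: sp2
C9: sp2
C10: sp3
C11: sp3
C12: sp2
C13: sp2
C6, C7 → 2 sp carbons.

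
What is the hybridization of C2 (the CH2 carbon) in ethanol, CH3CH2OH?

C2 (the CH2 carbon): 4 σ bonds — 4 electron domains, sp3.

sp³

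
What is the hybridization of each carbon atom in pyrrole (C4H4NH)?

Each carbon atom (3 σ bonds, plus one π bond) has steric number 3: sp2.

sp2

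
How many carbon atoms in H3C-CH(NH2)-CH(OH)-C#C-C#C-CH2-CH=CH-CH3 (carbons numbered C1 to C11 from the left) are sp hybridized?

C1: sp3
C2: sp3
C3: sp3
C4: sp ✓
C5: sp ✓
C6: sp ✓
C7: sp ✓
C8: sp3
C9: sp2
C10: sp2
C11: sp3
C4, C5, C6, C7 → 4 sp carbons.

4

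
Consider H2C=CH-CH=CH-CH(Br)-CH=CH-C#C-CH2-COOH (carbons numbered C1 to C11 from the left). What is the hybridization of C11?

sp2

C11 carries 3 σ bonds, plus one π bond, giving a steric number of 3, so it is sp2.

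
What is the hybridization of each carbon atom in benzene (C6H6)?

Every ring carbon has three σ bonds and contributes one p electron to the aromatic π system.

sp2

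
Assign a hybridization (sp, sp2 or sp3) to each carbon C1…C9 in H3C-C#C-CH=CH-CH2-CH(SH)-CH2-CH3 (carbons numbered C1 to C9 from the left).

C1 sp3, C2 sp, C3 sp, C4 sp2, C5 sp2, C6 sp3, C7 sp3, C8 sp3, C9 sp3

C1 (4 σ bonds) has steric number 4: sp3.
C2 — 2 σ bonds, plus two π bonds. Steric number 2, so sp.
C3 (2 σ bonds, plus two π bonds) has steric number 2: sp.
C4 (3 σ bonds, plus one π bond) has steric number 3: sp2.
C5: 3 σ bonds, plus one π bond — 3 electron domains, sp2.
C6: 4 σ bonds; 4 regions of electron density → sp3.
C7 — 4 σ bonds. Steric number 4, so sp3.
C8: 4 σ bonds — 4 electron domains, sp3.
C9: 4 σ bonds; 4 regions of electron density → sp3.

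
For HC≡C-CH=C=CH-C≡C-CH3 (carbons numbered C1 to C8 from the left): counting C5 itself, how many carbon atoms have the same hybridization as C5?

C5 is sp2 (one π bond).
C1: sp
C2: sp
C3: sp2 ✓
C4: sp
C5: sp2 ✓
C6: sp
C7: sp
C8: sp3
2 carbons are sp2.

2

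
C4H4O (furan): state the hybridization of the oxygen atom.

sp^2

One O lone pair is in the aromatic π system (p orbital), the other is in an sp2 hybrid in the ring plane; O has two σ bonds + one in-plane lone pair → sp2.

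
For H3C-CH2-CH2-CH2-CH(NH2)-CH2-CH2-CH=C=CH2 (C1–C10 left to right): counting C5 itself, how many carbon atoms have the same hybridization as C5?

7

C5 is sp3 (only σ bonds).
C1: sp3 ✓
C2: sp3 ✓
C3: sp3 ✓
C4: sp3 ✓
C5: sp3 ✓
C6: sp3 ✓
C7: sp3 ✓
C8: sp2
C9: sp
C10: sp2
7 carbons are sp3.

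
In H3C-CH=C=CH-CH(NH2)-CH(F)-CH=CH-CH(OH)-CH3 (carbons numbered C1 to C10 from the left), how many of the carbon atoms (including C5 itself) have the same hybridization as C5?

5

C5 is sp3 (only σ bonds).
C1: sp3 ✓
C2: sp2
C3: sp
C4: sp2
C5: sp3 ✓
C6: sp3 ✓
C7: sp2
C8: sp2
C9: sp3 ✓
C10: sp3 ✓
5 carbons are sp3.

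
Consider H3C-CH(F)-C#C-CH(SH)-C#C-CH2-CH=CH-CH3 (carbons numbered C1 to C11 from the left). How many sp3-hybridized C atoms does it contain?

5

C1: sp3 ✓
C2: sp3 ✓
C3: sp
C4: sp
C5: sp3 ✓
C6: sp
C7: sp
C8: sp3 ✓
C9: sp2
C10: sp2
C11: sp3 ✓
C1, C2, C5, C8, C11 → 5 sp3 carbons.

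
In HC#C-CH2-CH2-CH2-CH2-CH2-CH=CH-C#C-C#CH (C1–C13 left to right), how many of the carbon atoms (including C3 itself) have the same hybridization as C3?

C3 is sp3 (only σ bonds).
C1: sp
C2: sp
C3: sp3 ✓
C4: sp3 ✓
C5: sp3 ✓
C6: sp3 ✓
C7: sp3 ✓
C8: sp2
C9: sp2
C10: sp
C11: sp
C12: sp
C13: sp
5 carbons are sp3.

5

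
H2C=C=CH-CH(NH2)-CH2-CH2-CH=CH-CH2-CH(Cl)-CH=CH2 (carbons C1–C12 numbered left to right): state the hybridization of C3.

sp^2

C3: 3 σ bonds, plus one π bond; 3 regions of electron density → sp2.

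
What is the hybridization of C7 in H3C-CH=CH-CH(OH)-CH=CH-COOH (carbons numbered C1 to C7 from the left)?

C7 has 3 σ bonds, plus one π bond: steric number 3 → sp2.

sp2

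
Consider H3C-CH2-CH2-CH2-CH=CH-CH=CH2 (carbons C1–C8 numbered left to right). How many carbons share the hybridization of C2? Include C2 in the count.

C2 is sp3 (only σ bonds).
C1: sp3 ✓
C2: sp3 ✓
C3: sp3 ✓
C4: sp3 ✓
C5: sp2
C6: sp2
C7: sp2
C8: sp2
4 carbons are sp3.

4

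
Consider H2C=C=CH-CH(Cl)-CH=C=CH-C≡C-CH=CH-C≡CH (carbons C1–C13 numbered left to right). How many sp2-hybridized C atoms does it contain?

C1: sp2 ✓
C2: sp
C3: sp2 ✓
C4: sp3
C5: sp2 ✓
C6: sp
C7: sp2 ✓
C8: sp
C9: sp
C10: sp2 ✓
C11: sp2 ✓
C12: sp
C13: sp
C1, C3, C5, C7, C10, C11 → 6 sp2 carbons.

6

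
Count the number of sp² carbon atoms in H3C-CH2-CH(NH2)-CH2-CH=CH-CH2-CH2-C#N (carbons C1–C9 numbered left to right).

2

C1: sp3
C2: sp3
C3: sp3
C4: sp3
C5: sp2 ✓
C6: sp2 ✓
C7: sp3
C8: sp3
C9: sp
C5, C6 → 2 sp2 carbons.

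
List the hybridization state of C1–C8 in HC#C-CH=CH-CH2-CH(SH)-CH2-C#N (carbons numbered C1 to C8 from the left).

C1 sp, C2 sp, C3 sp2, C4 sp2, C5 sp3, C6 sp3, C7 sp3, C8 sp

C1: 2 σ bonds, plus two π bonds — 2 electron domains, sp.
C2: 2 σ bonds, plus two π bonds — 2 electron domains, sp.
C3: 3 σ bonds, plus one π bond — 3 electron domains, sp2.
C4: 3 σ bonds, plus one π bond; 3 regions of electron density → sp2.
C5 carries 4 σ bonds, giving a steric number of 4, so it is sp3.
C6 is sp3: 4 σ bonds, 4 electron-density regions.
C7 has 4 σ bonds: steric number 4 → sp3.
C8 is sp: 2 σ bonds, plus two π bonds, 2 electron-density regions.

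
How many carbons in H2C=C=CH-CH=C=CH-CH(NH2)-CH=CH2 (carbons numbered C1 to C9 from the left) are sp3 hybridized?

1

C1: sp2
C2: sp
C3: sp2
C4: sp2
C5: sp
C6: sp2
C7: sp3 ✓
C8: sp2
C9: sp2
C7 → 1 sp3 carbon.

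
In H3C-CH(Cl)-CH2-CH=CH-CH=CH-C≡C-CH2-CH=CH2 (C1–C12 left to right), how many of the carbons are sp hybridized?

2

C1: sp3
C2: sp3
C3: sp3
C4: sp2
C5: sp2
C6: sp2
C7: sp2
C8: sp ✓
C9: sp ✓
C10: sp3
C11: sp2
C12: sp2
C8, C9 → 2 sp carbons.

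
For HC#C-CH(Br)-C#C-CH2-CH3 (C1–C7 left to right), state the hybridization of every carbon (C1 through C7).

C1 sp, C2 sp, C3 sp3, C4 sp, C5 sp, C6 sp3, C7 sp3

C1 has 2 σ bonds, plus two π bonds: steric number 2 → sp.
C2 — 2 σ bonds, plus two π bonds. Steric number 2, so sp.
C3 is sp3: 4 σ bonds, 4 electron-density regions.
C4 (2 σ bonds, plus two π bonds) has steric number 2: sp.
C5: 2 σ bonds, plus two π bonds — 2 electron domains, sp.
C6: 4 σ bonds; 4 regions of electron density → sp3.
C7 is sp3: 4 σ bonds, 4 electron-density regions.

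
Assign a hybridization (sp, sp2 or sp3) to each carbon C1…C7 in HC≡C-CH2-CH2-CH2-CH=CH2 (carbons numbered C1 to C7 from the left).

C1 (2 σ bonds, plus two π bonds) has steric number 2: sp.
C2: 2 σ bonds, plus two π bonds; 2 regions of electron density → sp.
C3 has 4 σ bonds: steric number 4 → sp3.
C4 has 4 σ bonds: steric number 4 → sp3.
C5 has 4 σ bonds: steric number 4 → sp3.
C6 carries 3 σ bonds, plus one π bond, giving a steric number of 3, so it is sp2.
C7 carries 3 σ bonds, plus one π bond, giving a steric number of 3, so it is sp2.

C1 sp, C2 sp, C3 sp3, C4 sp3, C5 sp3, C6 sp2, C7 sp2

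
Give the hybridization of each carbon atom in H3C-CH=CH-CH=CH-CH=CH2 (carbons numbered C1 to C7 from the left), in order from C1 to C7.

C1 — 4 σ bonds. Steric number 4, so sp3.
C2 is sp2: 3 σ bonds, plus one π bond, 3 electron-density regions.
C3 — 3 σ bonds, plus one π bond. Steric number 3, so sp2.
C4 is sp2: 3 σ bonds, plus one π bond, 3 electron-density regions.
C5 has 3 σ bonds, plus one π bond: steric number 3 → sp2.
C6 — 3 σ bonds, plus one π bond. Steric number 3, so sp2.
C7 is sp2: 3 σ bonds, plus one π bond, 3 electron-density regions.

C1 sp3, C2 sp2, C3 sp2, C4 sp2, C5 sp2, C6 sp2, C7 sp2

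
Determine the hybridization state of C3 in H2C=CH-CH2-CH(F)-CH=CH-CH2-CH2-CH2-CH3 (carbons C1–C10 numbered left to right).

sp3

C3 is sp3: 4 σ bonds, 4 electron-density regions.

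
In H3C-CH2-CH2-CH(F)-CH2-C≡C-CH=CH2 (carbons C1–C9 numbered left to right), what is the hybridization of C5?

C5 (4 σ bonds) has steric number 4: sp3.

sp³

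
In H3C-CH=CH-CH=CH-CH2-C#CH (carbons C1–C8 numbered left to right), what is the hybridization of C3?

sp²

C3: 3 σ bonds, plus one π bond; 3 regions of electron density → sp2.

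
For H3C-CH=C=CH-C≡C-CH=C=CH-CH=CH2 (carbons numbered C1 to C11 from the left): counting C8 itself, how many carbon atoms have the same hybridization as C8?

C8 is sp (two π bonds).
C1: sp3
C2: sp2
C3: sp ✓
C4: sp2
C5: sp ✓
C6: sp ✓
C7: sp2
C8: sp ✓
C9: sp2
C10: sp2
C11: sp2
4 carbons are sp.

4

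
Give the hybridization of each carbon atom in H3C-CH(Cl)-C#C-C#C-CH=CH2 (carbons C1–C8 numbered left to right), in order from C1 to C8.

C1 sp3, C2 sp3, C3 sp, C4 sp, C5 sp, C6 sp, C7 sp2, C8 sp2

C1 — 4 σ bonds. Steric number 4, so sp3.
C2 — 4 σ bonds. Steric number 4, so sp3.
C3 carries 2 σ bonds, plus two π bonds, giving a steric number of 2, so it is sp.
C4 carries 2 σ bonds, plus two π bonds, giving a steric number of 2, so it is sp.
C5 — 2 σ bonds, plus two π bonds. Steric number 2, so sp.
C6 (2 σ bonds, plus two π bonds) has steric number 2: sp.
C7 carries 3 σ bonds, plus one π bond, giving a steric number of 3, so it is sp2.
C8: 3 σ bonds, plus one π bond; 3 regions of electron density → sp2.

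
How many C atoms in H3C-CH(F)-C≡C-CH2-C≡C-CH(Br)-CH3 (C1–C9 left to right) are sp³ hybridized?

C1: sp3 ✓
C2: sp3 ✓
C3: sp
C4: sp
C5: sp3 ✓
C6: sp
C7: sp
C8: sp3 ✓
C9: sp3 ✓
C1, C2, C5, C8, C9 → 5 sp3 carbons.

5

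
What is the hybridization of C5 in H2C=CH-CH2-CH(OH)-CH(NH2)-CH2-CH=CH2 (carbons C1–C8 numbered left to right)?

C5 is sp3: 4 σ bonds, 4 electron-density regions.

sp³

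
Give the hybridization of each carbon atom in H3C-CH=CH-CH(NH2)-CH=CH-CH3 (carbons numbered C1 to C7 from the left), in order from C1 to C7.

C1 sp3, C2 sp2, C3 sp2, C4 sp3, C5 sp2, C6 sp2, C7 sp3

C1 — 4 σ bonds. Steric number 4, so sp3.
C2 carries 3 σ bonds, plus one π bond, giving a steric number of 3, so it is sp2.
C3: 3 σ bonds, plus one π bond; 3 regions of electron density → sp2.
C4: 4 σ bonds; 4 regions of electron density → sp3.
C5 carries 3 σ bonds, plus one π bond, giving a steric number of 3, so it is sp2.
C6 is sp2: 3 σ bonds, plus one π bond, 3 electron-density regions.
C7: 4 σ bonds — 4 electron domains, sp3.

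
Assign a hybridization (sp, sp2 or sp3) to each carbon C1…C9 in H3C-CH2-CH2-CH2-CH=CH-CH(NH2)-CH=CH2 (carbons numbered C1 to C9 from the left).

C1 sp3, C2 sp3, C3 sp3, C4 sp3, C5 sp2, C6 sp2, C7 sp3, C8 sp2, C9 sp2

C1 is sp3: 4 σ bonds, 4 electron-density regions.
C2 carries 4 σ bonds, giving a steric number of 4, so it is sp3.
C3 carries 4 σ bonds, giving a steric number of 4, so it is sp3.
C4 (4 σ bonds) has steric number 4: sp3.
C5 has 3 σ bonds, plus one π bond: steric number 3 → sp2.
C6 has 3 σ bonds, plus one π bond: steric number 3 → sp2.
C7 — 4 σ bonds. Steric number 4, so sp3.
C8 has 3 σ bonds, plus one π bond: steric number 3 → sp2.
C9 (3 σ bonds, plus one π bond) has steric number 3: sp2.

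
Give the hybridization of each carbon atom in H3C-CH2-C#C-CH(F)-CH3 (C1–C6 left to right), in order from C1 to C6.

C1 sp3, C2 sp3, C3 sp, C4 sp, C5 sp3, C6 sp3

C1 — 4 σ bonds. Steric number 4, so sp3.
C2: 4 σ bonds — 4 electron domains, sp3.
C3 — 2 σ bonds, plus two π bonds. Steric number 2, so sp.
C4 is sp: 2 σ bonds, plus two π bonds, 2 electron-density regions.
C5 carries 4 σ bonds, giving a steric number of 4, so it is sp3.
C6: 4 σ bonds — 4 electron domains, sp3.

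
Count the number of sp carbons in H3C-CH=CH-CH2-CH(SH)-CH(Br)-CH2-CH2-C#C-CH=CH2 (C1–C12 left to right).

C1: sp3
C2: sp2
C3: sp2
C4: sp3
C5: sp3
C6: sp3
C7: sp3
C8: sp3
C9: sp ✓
C10: sp ✓
C11: sp2
C12: sp2
C9, C10 → 2 sp carbons.

2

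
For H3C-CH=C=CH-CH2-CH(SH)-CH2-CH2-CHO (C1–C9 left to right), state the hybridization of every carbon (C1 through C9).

C1 — 4 σ bonds. Steric number 4, so sp3.
C2 — 3 σ bonds, plus one π bond. Steric number 3, so sp2.
C3: 2 σ bonds, plus two π bonds; 2 regions of electron density → sp.
C4 carries 3 σ bonds, plus one π bond, giving a steric number of 3, so it is sp2.
C5: 4 σ bonds — 4 electron domains, sp3.
C6: 4 σ bonds; 4 regions of electron density → sp3.
C7 carries 4 σ bonds, giving a steric number of 4, so it is sp3.
C8 — 4 σ bonds. Steric number 4, so sp3.
C9 — 3 σ bonds, plus one π bond. Steric number 3, so sp2.

C1 sp3, C2 sp2, C3 sp, C4 sp2, C5 sp3, C6 sp3, C7 sp3, C8 sp3, C9 sp2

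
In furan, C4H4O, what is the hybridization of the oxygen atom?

One O lone pair is in the aromatic π system (p orbital), the other is in an sp2 hybrid in the ring plane; O has two σ bonds + one in-plane lone pair → sp2.

sp^2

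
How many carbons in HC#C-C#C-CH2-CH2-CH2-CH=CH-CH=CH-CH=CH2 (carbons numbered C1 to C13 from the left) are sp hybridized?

4

C1: sp ✓
C2: sp ✓
C3: sp ✓
C4: sp ✓
C5: sp3
C6: sp3
C7: sp3
C8: sp2
C9: sp2
C10: sp2
C11: sp2
C12: sp2
C13: sp2
C1, C2, C3, C4 → 4 sp carbons.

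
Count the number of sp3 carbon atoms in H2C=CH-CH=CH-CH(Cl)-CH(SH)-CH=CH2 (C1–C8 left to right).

C1: sp2
C2: sp2
C3: sp2
C4: sp2
C5: sp3 ✓
C6: sp3 ✓
C7: sp2
C8: sp2
C5, C6 → 2 sp3 carbons.

2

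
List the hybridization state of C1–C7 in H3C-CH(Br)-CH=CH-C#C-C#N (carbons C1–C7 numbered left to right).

C1 carries 4 σ bonds, giving a steric number of 4, so it is sp3.
C2: 4 σ bonds — 4 electron domains, sp3.
C3 has 3 σ bonds, plus one π bond: steric number 3 → sp2.
C4 — 3 σ bonds, plus one π bond. Steric number 3, so sp2.
C5: 2 σ bonds, plus two π bonds — 2 electron domains, sp.
C6 is sp: 2 σ bonds, plus two π bonds, 2 electron-density regions.
C7 — 2 σ bonds, plus two π bonds. Steric number 2, so sp.

C1 sp3, C2 sp3, C3 sp2, C4 sp2, C5 sp, C6 sp, C7 sp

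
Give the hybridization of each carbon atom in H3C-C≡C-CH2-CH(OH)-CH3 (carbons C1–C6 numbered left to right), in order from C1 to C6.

C1 sp3, C2 sp, C3 sp, C4 sp3, C5 sp3, C6 sp3

C1 is sp3: 4 σ bonds, 4 electron-density regions.
C2 has 2 σ bonds, plus two π bonds: steric number 2 → sp.
C3: 2 σ bonds, plus two π bonds; 2 regions of electron density → sp.
C4 carries 4 σ bonds, giving a steric number of 4, so it is sp3.
C5 has 4 σ bonds: steric number 4 → sp3.
C6 is sp3: 4 σ bonds, 4 electron-density regions.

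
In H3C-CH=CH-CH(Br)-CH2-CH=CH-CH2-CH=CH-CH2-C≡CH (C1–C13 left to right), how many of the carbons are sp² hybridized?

6

C1: sp3
C2: sp2 ✓
C3: sp2 ✓
C4: sp3
C5: sp3
C6: sp2 ✓
C7: sp2 ✓
C8: sp3
C9: sp2 ✓
C10: sp2 ✓
C11: sp3
C12: sp
C13: sp
C2, C3, C6, C7, C9, C10 → 6 sp2 carbons.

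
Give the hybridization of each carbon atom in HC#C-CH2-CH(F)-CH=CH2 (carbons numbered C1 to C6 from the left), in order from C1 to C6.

C1 sp, C2 sp, C3 sp3, C4 sp3, C5 sp2, C6 sp2

C1: 2 σ bonds, plus two π bonds; 2 regions of electron density → sp.
C2 is sp: 2 σ bonds, plus two π bonds, 2 electron-density regions.
C3: 4 σ bonds — 4 electron domains, sp3.
C4 (4 σ bonds) has steric number 4: sp3.
C5: 3 σ bonds, plus one π bond — 3 electron domains, sp2.
C6 carries 3 σ bonds, plus one π bond, giving a steric number of 3, so it is sp2.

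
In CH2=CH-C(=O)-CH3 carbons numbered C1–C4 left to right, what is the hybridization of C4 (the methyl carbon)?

C4 (the methyl carbon): 4 σ bonds; 4 regions of electron density → sp3.

sp³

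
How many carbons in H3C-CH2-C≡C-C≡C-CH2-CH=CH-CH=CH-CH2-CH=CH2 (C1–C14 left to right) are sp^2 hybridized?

6

C1: sp3
C2: sp3
C3: sp
C4: sp
C5: sp
C6: sp
C7: sp3
C8: sp2 ✓
C9: sp2 ✓
C10: sp2 ✓
C11: sp2 ✓
C12: sp3
C13: sp2 ✓
C14: sp2 ✓
C8, C9, C10, C11, C13, C14 → 6 sp2 carbons.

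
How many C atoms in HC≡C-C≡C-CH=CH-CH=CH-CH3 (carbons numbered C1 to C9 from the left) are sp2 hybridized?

C1: sp
C2: sp
C3: sp
C4: sp
C5: sp2 ✓
C6: sp2 ✓
C7: sp2 ✓
C8: sp2 ✓
C9: sp3
C5, C6, C7, C8 → 4 sp2 carbons.

4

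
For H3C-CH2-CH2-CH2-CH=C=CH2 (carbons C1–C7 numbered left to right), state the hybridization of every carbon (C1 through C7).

C1 sp3, C2 sp3, C3 sp3, C4 sp3, C5 sp2, C6 sp, C7 sp2

C1: 4 σ bonds — 4 electron domains, sp3.
C2: 4 σ bonds; 4 regions of electron density → sp3.
C3: 4 σ bonds; 4 regions of electron density → sp3.
C4 carries 4 σ bonds, giving a steric number of 4, so it is sp3.
C5 carries 3 σ bonds, plus one π bond, giving a steric number of 3, so it is sp2.
C6: 2 σ bonds, plus two π bonds — 2 electron domains, sp.
C7 is sp2: 3 σ bonds, plus one π bond, 3 electron-density regions.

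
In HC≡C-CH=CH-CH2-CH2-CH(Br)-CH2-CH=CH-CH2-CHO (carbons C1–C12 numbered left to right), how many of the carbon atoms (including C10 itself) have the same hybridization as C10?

5

C10 is sp2 (one π bond).
C1: sp
C2: sp
C3: sp2 ✓
C4: sp2 ✓
C5: sp3
C6: sp3
C7: sp3
C8: sp3
C9: sp2 ✓
C10: sp2 ✓
C11: sp3
C12: sp2 ✓
5 carbons are sp2.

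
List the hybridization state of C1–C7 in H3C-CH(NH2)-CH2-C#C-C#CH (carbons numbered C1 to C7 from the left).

C1 sp3, C2 sp3, C3 sp3, C4 sp, C5 sp, C6 sp, C7 sp

C1: 4 σ bonds — 4 electron domains, sp3.
C2 is sp3: 4 σ bonds, 4 electron-density regions.
C3: 4 σ bonds; 4 regions of electron density → sp3.
C4 (2 σ bonds, plus two π bonds) has steric number 2: sp.
C5 — 2 σ bonds, plus two π bonds. Steric number 2, so sp.
C6 is sp: 2 σ bonds, plus two π bonds, 2 electron-density regions.
C7: 2 σ bonds, plus two π bonds — 2 electron domains, sp.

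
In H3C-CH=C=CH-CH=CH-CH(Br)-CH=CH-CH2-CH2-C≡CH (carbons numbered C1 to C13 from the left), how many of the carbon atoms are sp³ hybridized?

C1: sp3 ✓
C2: sp2
C3: sp
C4: sp2
C5: sp2
C6: sp2
C7: sp3 ✓
C8: sp2
C9: sp2
C10: sp3 ✓
C11: sp3 ✓
C12: sp
C13: sp
C1, C7, C10, C11 → 4 sp3 carbons.

4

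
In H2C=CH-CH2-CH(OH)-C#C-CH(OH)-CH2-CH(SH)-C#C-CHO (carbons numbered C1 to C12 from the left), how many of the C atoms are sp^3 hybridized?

C1: sp2
C2: sp2
C3: sp3 ✓
C4: sp3 ✓
C5: sp
C6: sp
C7: sp3 ✓
C8: sp3 ✓
C9: sp3 ✓
C10: sp
C11: sp
C12: sp2
C3, C4, C7, C8, C9 → 5 sp3 carbons.

5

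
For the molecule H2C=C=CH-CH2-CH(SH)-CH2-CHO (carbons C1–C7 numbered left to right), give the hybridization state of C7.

C7: 3 σ bonds, plus one π bond — 3 electron domains, sp2.

sp2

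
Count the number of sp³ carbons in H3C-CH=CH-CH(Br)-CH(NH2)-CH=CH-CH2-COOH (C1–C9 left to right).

C1: sp3 ✓
C2: sp2
C3: sp2
C4: sp3 ✓
C5: sp3 ✓
C6: sp2
C7: sp2
C8: sp3 ✓
C9: sp2
C1, C4, C5, C8 → 4 sp3 carbons.

4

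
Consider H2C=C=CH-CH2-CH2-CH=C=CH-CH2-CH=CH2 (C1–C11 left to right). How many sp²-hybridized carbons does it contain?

6

C1: sp2 ✓
C2: sp
C3: sp2 ✓
C4: sp3
C5: sp3
C6: sp2 ✓
C7: sp
C8: sp2 ✓
C9: sp3
C10: sp2 ✓
C11: sp2 ✓
C1, C3, C6, C8, C10, C11 → 6 sp2 carbons.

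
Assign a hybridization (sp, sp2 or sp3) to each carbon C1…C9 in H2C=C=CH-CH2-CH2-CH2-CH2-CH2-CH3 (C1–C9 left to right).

C1 sp2, C2 sp, C3 sp2, C4 sp3, C5 sp3, C6 sp3, C7 sp3, C8 sp3, C9 sp3

C1 is sp2: 3 σ bonds, plus one π bond, 3 electron-density regions.
C2 carries 2 σ bonds, plus two π bonds, giving a steric number of 2, so it is sp.
C3: 3 σ bonds, plus one π bond — 3 electron domains, sp2.
C4 is sp3: 4 σ bonds, 4 electron-density regions.
C5 — 4 σ bonds. Steric number 4, so sp3.
C6 has 4 σ bonds: steric number 4 → sp3.
C7 has 4 σ bonds: steric number 4 → sp3.
C8 — 4 σ bonds. Steric number 4, so sp3.
C9: 4 σ bonds; 4 regions of electron density → sp3.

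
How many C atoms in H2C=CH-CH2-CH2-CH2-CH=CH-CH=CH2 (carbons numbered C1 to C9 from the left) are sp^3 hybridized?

C1: sp2
C2: sp2
C3: sp3 ✓
C4: sp3 ✓
C5: sp3 ✓
C6: sp2
C7: sp2
C8: sp2
C9: sp2
C3, C4, C5 → 3 sp3 carbons.

3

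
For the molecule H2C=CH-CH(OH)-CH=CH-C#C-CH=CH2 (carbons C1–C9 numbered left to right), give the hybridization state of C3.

C3 is sp3: 4 σ bonds, 4 electron-density regions.

sp³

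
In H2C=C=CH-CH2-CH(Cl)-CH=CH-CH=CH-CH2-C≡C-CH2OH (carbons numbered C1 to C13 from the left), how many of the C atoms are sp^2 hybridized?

6

C1: sp2 ✓
C2: sp
C3: sp2 ✓
C4: sp3
C5: sp3
C6: sp2 ✓
C7: sp2 ✓
C8: sp2 ✓
C9: sp2 ✓
C10: sp3
C11: sp
C12: sp
C13: sp3
C1, C3, C6, C7, C8, C9 → 6 sp2 carbons.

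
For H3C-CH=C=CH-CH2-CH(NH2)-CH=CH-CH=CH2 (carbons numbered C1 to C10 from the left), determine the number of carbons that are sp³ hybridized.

3

C1: sp3 ✓
C2: sp2
C3: sp
C4: sp2
C5: sp3 ✓
C6: sp3 ✓
C7: sp2
C8: sp2
C9: sp2
C10: sp2
C1, C5, C6 → 3 sp3 carbons.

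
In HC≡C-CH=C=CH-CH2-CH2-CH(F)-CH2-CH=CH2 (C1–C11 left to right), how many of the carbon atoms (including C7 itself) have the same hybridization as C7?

4

C7 is sp3 (only σ bonds).
C1: sp
C2: sp
C3: sp2
C4: sp
C5: sp2
C6: sp3 ✓
C7: sp3 ✓
C8: sp3 ✓
C9: sp3 ✓
C10: sp2
C11: sp2
4 carbons are sp3.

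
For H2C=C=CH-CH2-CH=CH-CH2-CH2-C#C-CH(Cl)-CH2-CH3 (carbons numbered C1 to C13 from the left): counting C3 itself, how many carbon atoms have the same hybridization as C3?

C3 is sp2 (one π bond).
C1: sp2 ✓
C2: sp
C3: sp2 ✓
C4: sp3
C5: sp2 ✓
C6: sp2 ✓
C7: sp3
C8: sp3
C9: sp
C10: sp
C11: sp3
C12: sp3
C13: sp3
4 carbons are sp2.

4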